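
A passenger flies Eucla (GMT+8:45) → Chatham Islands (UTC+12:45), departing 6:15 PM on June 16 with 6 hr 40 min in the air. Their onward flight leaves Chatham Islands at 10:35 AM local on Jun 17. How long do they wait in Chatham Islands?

5 hours 40 minutes

Convert departure to UTC: 6:15 PM − 8:45 = 9:30 AM UTC on Jun 16.
Add 6 hours and 40 minutes flight time → 4:10 PM UTC.
Chatham Islands is UTC+12:45, so local arrival = 4:10 PM + 12:45 = 4:55 AM on Jun 17.
Layover = 10:35 AM − 4:55 AM = 5 hours 40 minutes.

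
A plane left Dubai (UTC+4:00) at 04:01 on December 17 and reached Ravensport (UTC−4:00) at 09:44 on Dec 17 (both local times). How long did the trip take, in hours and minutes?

13 hours 43 minutes

Departure in UTC: 04:01 − 4:00 = 00:01 on Dec 17.
Arrival in UTC: 09:44 + 4:00 = 13:44 on Dec 17.
Elapsed = 13:44 − 00:01 = 13 hours 43 minutes.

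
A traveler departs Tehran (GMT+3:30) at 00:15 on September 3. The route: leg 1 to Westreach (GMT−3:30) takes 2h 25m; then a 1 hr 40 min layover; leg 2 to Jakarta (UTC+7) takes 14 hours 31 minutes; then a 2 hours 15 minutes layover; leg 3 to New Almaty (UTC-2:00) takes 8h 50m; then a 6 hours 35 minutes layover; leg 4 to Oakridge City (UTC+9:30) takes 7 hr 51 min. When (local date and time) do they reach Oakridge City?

02:22 on September 5

Convert departure to UTC: 00:15 − 3:30 = 20:45 UTC on Sep 2.
Add 2 hours and 25 minutes leg 1 → 23:10 UTC.
Add 1 hour 40 minutes layover in Westreach → 00:50 UTC (Sep 3).
Add 14 hours 31 minutes leg 2 → 15:21 UTC.
Add 2 hours 15 minutes layover in Jakarta → 17:36 UTC.
Add 8 hours and 50 minutes leg 3 → 02:26 UTC (Sep 4).
Add 6 hours and 35 minutes layover in New Almaty → 09:01 UTC.
Add 7 hours and 51 minutes leg 4 → 16:52 UTC.
Oakridge City is UTC+9:30, so local arrival = 16:52 + 9:30 = 02:22 on Sep 5.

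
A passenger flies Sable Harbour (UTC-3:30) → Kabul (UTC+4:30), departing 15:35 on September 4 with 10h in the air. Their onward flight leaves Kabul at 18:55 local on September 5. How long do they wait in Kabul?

9 hours 20 minutes

Convert departure to UTC: 15:35 + 3:30 = 19:05 UTC on Sep 4.
Add 10 hours flight time → 05:05 UTC (Sep 5).
Kabul is UTC+4:30, so local arrival = 05:05 + 4:30 = 09:35 on Sep 5.
Layover = 18:55 − 09:35 = 9 hours 20 minutes.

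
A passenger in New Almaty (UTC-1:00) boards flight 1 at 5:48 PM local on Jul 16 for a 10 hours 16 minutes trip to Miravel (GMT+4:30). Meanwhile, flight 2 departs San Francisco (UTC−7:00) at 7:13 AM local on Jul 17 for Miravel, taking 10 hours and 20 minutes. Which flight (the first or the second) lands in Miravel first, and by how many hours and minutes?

the first, by 19 hours 29 minutes

Flight 1 in UTC: 5:48 PM + 1:00 = 6:48 PM on Jul 16.
+10 hours and 16 minutes → arrive 5:04 AM UTC on Jul 17.
Flight 2 in UTC: 7:13 AM + 7:00 = 2:13 PM on Jul 17.
+10 hours 20 minutes → arrive 12:33 AM UTC on Jul 18.
Flight 1 lands earlier by 19 hours 29 minutes.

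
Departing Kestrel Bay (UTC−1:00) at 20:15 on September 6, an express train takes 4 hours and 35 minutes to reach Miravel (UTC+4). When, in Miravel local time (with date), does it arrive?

Miravel is 5:00 ahead of Kestrel Bay.
After 4 hours 35 minutes it is 00:50 (Sep 7) in Kestrel Bay.
Shift by the zone difference: 00:50 + 5:00 = 05:50 on Sep 7 in Miravel.

05:50 on Sep 7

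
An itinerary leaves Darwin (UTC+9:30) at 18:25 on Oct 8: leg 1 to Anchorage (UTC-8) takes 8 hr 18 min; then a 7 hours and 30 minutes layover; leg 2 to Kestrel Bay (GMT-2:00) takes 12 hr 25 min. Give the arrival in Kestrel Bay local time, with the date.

11:08 on October 9

Convert departure to UTC: 18:25 − 9:30 = 08:55 UTC on Oct 8.
Add 8 hours 18 minutes leg 1 → 17:13 UTC.
Add 7 hours and 30 minutes layover in Anchorage → 00:43 UTC (Oct 9).
Add 12 hours and 25 minutes leg 2 → 13:08 UTC.
Kestrel Bay is UTC−2:00, so local arrival = 13:08 − 2:00 = 11:08 on Oct 9.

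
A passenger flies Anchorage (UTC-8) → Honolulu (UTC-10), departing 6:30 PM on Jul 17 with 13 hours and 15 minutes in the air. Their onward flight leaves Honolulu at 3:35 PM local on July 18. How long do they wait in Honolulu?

9 hours 50 minutes

Convert departure to UTC: 6:30 PM + 8:00 = 2:30 AM UTC on Jul 18.
Add 13 hours and 15 minutes flight time → 3:45 PM UTC.
Honolulu is UTC−10:00, so local arrival = 3:45 PM − 10:00 = 5:45 AM on Jul 18.
Layover = 3:35 PM − 5:45 AM = 9 hours 50 minutes.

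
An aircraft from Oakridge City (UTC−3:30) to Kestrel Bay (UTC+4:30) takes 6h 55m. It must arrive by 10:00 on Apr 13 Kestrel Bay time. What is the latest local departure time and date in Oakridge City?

Target arrival in UTC: 10:00 − 4:30 = 05:30 on Apr 13.
Subtract 6 hours and 55 minutes → departure 22:35 UTC on Apr 12.
Oakridge City is UTC−3:30: 22:35 − 3:30 = 19:05 on Apr 12.

19:05 on April 12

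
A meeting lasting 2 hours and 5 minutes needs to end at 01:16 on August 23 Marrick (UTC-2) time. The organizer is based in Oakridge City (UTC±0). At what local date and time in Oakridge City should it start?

Target end time in UTC: 01:16 + 2:00 = 03:16 on Aug 23.
Subtract 2 hours and 5 minutes → start 01:11 UTC on Aug 23.
Oakridge City is UTC+0, so start is 01:11 on Aug 23.

01:11 on August 23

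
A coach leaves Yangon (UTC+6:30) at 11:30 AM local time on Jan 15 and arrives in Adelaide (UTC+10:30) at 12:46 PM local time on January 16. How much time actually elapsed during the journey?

Departure in UTC: 11:30 AM − 6:30 = 5:00 AM on Jan 15.
Arrival in UTC: 12:46 PM − 10:30 = 2:16 AM on Jan 16.
Elapsed = 2:16 AM − 5:00 AM (+1 day) = 21 hours 16 minutes.

21 hours 16 minutes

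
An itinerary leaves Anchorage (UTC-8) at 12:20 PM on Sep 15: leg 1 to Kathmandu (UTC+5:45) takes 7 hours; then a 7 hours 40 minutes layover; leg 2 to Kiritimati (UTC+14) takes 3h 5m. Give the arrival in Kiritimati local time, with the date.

Convert departure to UTC: 12:20 PM + 8:00 = 8:20 PM UTC on Sep 15.
Add 7 hours leg 1 → 3:20 AM UTC (Sep 16).
Add 7 hours 40 minutes layover in Kathmandu → 11:00 AM UTC.
Add 3 hours and 5 minutes leg 2 → 2:05 PM UTC.
Kiritimati is UTC+14:00, so local arrival = 2:05 PM + 14:00 = 4:05 AM on Sep 17.

4:05 AM on September 17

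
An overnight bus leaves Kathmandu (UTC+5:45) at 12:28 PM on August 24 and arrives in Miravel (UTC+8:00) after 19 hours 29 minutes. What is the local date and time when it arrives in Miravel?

Convert departure to UTC: 12:28 PM − 5:45 = 6:43 AM UTC on Aug 24.
Add 19 hours 29 minutes travel time → 2:12 AM UTC (Aug 25).
Miravel is UTC+8:00, so local arrival = 2:12 AM + 8:00 = 10:12 AM on Aug 25.

10:12 AM on August 25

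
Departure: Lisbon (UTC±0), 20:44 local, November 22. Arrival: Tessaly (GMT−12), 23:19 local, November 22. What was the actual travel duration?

14 hours 35 minutes

Departure is already UTC: 20:44 on Nov 22.
Arrival in UTC: 23:19 + 12:00 = 11:19 on Nov 23.
Elapsed = 11:19 − 20:44 (+1 day) = 14 hours 35 minutes.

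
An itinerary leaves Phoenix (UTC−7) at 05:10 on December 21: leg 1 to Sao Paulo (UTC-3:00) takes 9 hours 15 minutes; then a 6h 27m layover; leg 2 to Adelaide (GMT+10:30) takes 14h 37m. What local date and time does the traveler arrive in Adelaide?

04:59 on December 23

Convert departure to UTC: 05:10 + 7:00 = 12:10 UTC on Dec 21.
Add 9 hours 15 minutes leg 1 → 21:25 UTC.
Add 6 hours and 27 minutes layover in Sao Paulo → 03:52 UTC (Dec 22).
Add 14 hours 37 minutes leg 2 → 18:29 UTC.
Adelaide is UTC+10:30, so local arrival = 18:29 + 10:30 = 04:59 on Dec 23.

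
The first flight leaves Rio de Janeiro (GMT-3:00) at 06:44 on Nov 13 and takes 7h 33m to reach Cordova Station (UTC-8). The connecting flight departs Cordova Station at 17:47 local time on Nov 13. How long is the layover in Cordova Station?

8 hours 30 minutes

Convert departure to UTC: 06:44 + 3:00 = 09:44 UTC on Nov 13.
Add 7 hours and 33 minutes flight time → 17:17 UTC.
Cordova Station is UTC−8:00, so local arrival = 17:17 − 8:00 = 09:17 on Nov 13.
Layover = 17:47 − 09:17 = 8 hours 30 minutes.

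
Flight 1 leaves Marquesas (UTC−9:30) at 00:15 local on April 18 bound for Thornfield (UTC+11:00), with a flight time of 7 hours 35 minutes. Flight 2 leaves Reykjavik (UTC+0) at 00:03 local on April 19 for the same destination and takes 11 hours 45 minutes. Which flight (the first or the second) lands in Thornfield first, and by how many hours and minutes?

the first, by 18 hours 28 minutes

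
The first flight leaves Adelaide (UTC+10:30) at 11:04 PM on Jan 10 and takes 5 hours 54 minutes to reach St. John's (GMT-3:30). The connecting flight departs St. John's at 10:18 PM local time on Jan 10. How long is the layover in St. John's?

7 hours 20 minutes

Convert departure to UTC: 11:04 PM − 10:30 = 12:34 PM UTC on Jan 10.
Add 5 hours and 54 minutes flight time → 6:28 PM UTC.
St. John's is UTC−3:30, so local arrival = 6:28 PM − 3:30 = 2:58 PM on Jan 10.
Layover = 10:18 PM − 2:58 PM = 7 hours 20 minutes.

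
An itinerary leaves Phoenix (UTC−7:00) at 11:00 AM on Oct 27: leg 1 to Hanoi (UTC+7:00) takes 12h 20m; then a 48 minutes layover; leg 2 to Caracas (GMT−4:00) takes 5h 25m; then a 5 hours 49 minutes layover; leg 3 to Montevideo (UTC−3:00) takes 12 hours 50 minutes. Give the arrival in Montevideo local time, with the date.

Convert departure to UTC: 11:00 AM + 7:00 = 6:00 PM UTC on Oct 27.
Add 12 hours 20 minutes leg 1 → 6:20 AM UTC (Oct 28).
Add 48 minutes layover in Hanoi → 7:08 AM UTC.
Add 5 hours and 25 minutes leg 2 → 12:33 PM UTC.
Add 5 hours and 49 minutes layover in Caracas → 6:22 PM UTC.
Add 12 hours and 50 minutes leg 3 → 7:12 AM UTC (Oct 29).
Montevideo is UTC−3:00, so local arrival = 7:12 AM − 3:00 = 4:12 AM on Oct 29.

4:12 AM on October 29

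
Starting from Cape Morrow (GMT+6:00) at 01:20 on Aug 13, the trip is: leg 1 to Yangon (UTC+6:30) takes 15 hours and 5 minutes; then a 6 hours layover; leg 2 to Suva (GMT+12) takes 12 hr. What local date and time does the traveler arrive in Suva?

16:25 on August 14

Convert departure to UTC: 01:20 − 6:00 = 19:20 UTC on Aug 12.
Add 15 hours 5 minutes leg 1 → 10:25 UTC (Aug 13).
Add 6 hours layover in Yangon → 16:25 UTC.
Add 12 hours leg 2 → 04:25 UTC (Aug 14).
Suva is UTC+12:00, so local arrival = 04:25 + 12:00 = 16:25 on Aug 14.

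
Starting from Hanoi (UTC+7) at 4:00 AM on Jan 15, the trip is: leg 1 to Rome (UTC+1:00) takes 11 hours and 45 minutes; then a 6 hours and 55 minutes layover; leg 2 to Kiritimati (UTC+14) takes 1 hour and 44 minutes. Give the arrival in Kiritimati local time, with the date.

Convert departure to UTC: 4:00 AM − 7:00 = 9:00 PM UTC on Jan 14.
Add 11 hours 45 minutes leg 1 → 8:45 AM UTC (Jan 15).
Add 6 hours 55 minutes layover in Rome → 3:40 PM UTC.
Add 1 hour and 44 minutes leg 2 → 5:24 PM UTC.
Kiritimati is UTC+14:00, so local arrival = 5:24 PM + 14:00 = 7:24 AM on Jan 16.

7:24 AM on Jan 16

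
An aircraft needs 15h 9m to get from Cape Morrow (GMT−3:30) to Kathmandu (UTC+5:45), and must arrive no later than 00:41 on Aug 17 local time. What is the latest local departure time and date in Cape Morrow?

00:17 on August 16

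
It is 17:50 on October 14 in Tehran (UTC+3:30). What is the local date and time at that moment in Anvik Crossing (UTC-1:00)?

In UTC: 17:50 − 3:30 = 14:20 on Oct 14.
Anvik Crossing is UTC−1:00: 14:20 − 1:00 = 13:20 on Oct 14.

13:20 on October 14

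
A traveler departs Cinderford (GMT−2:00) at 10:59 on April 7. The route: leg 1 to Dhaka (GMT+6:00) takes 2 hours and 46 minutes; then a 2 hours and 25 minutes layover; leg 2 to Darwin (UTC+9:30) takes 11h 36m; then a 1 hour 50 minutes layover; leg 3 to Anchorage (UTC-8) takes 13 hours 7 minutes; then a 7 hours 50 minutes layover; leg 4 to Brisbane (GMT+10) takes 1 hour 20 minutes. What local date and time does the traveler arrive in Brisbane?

15:53 on April 9

Convert departure to UTC: 10:59 + 2:00 = 12:59 UTC on Apr 7.
Add 2 hours and 46 minutes leg 1 → 15:45 UTC.
Add 2 hours 25 minutes layover in Dhaka → 18:10 UTC.
Add 11 hours and 36 minutes leg 2 → 05:46 UTC (Apr 8).
Add 1 hour 50 minutes layover in Darwin → 07:36 UTC.
Add 13 hours and 7 minutes leg 3 → 20:43 UTC.
Add 7 hours 50 minutes layover in Anchorage → 04:33 UTC (Apr 9).
Add 1 hour 20 minutes leg 4 → 05:53 UTC.
Brisbane is UTC+10:00, so local arrival = 05:53 + 10:00 = 15:53 on Apr 9.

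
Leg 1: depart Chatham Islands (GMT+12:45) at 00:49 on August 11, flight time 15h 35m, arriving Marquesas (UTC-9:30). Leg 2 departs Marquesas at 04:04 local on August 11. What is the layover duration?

9 hours 55 minutes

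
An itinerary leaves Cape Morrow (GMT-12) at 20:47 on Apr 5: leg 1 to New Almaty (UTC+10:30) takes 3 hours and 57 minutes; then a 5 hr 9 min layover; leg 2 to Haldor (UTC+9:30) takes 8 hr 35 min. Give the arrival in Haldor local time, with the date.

Convert departure to UTC: 20:47 + 12:00 = 08:47 UTC on Apr 6.
Add 3 hours 57 minutes leg 1 → 12:44 UTC.
Add 5 hours 9 minutes layover in New Almaty → 17:53 UTC.
Add 8 hours 35 minutes leg 2 → 02:28 UTC (Apr 7).
Haldor is UTC+9:30, so local arrival = 02:28 + 9:30 = 11:58 on Apr 7.

11:58 on Apr 7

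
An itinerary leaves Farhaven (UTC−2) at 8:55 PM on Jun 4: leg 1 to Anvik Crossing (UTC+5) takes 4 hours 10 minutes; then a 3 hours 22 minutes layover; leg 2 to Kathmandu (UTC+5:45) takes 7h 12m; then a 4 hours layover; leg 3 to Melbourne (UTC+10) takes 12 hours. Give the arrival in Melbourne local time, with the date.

3:39 PM on June 6

Convert departure to UTC: 8:55 PM + 2:00 = 10:55 PM UTC on Jun 4.
Add 4 hours and 10 minutes leg 1 → 3:05 AM UTC (Jun 5).
Add 3 hours 22 minutes layover in Anvik Crossing → 6:27 AM UTC.
Add 7 hours 12 minutes leg 2 → 1:39 PM UTC.
Add 4 hours layover in Kathmandu → 5:39 PM UTC.
Add 12 hours leg 3 → 5:39 AM UTC (Jun 6).
Melbourne is UTC+10:00, so local arrival = 5:39 AM + 10:00 = 3:39 PM on Jun 6.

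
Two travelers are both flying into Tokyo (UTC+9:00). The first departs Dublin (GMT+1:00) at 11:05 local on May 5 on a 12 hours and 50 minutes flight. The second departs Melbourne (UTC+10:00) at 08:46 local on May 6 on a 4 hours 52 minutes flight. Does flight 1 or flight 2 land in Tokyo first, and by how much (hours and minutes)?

Flight 1 in UTC: 11:05 − 1:00 = 10:05 on May 5.
+12 hours and 50 minutes → arrive 22:55 UTC on May 5.
Flight 2 in UTC: 08:46 − 10:00 = 22:46 on May 5.
+4 hours 52 minutes → arrive 03:38 UTC on May 6.
Flight 1 lands earlier by 4 hours 43 minutes.

the first, by 4 hours 43 minutes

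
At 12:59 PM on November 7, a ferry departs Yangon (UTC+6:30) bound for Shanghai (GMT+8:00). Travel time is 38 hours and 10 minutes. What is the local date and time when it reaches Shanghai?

Shanghai is 1:30 ahead of Yangon.
After 38 hours and 10 minutes it is 3:09 AM (Nov 9) in Yangon.
Shift by the zone difference: 3:09 AM + 1:30 = 4:39 AM on Nov 9 in Shanghai.

4:39 AM on November 9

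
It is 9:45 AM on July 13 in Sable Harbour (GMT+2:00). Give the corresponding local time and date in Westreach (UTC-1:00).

6:45 AM on July 13

In UTC: 9:45 AM − 2:00 = 7:45 AM on Jul 13.
Westreach is UTC−1:00: 7:45 AM − 1:00 = 6:45 AM on Jul 13.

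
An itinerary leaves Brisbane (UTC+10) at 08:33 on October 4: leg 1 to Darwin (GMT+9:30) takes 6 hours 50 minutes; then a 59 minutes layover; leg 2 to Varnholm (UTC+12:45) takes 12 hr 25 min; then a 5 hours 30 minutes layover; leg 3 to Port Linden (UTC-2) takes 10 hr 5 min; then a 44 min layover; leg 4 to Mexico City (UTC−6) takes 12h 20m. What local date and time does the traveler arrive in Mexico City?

17:26 on October 5

Convert departure to UTC: 08:33 − 10:00 = 22:33 UTC on Oct 3.
Add 6 hours and 50 minutes leg 1 → 05:23 UTC (Oct 4).
Add 59 minutes layover in Darwin → 06:22 UTC.
Add 12 hours 25 minutes leg 2 → 18:47 UTC.
Add 5 hours and 30 minutes layover in Varnholm → 00:17 UTC (Oct 5).
Add 10 hours 5 minutes leg 3 → 10:22 UTC.
Add 44 minutes layover in Port Linden → 11:06 UTC.
Add 12 hours 20 minutes leg 4 → 23:26 UTC.
Mexico City is UTC−6:00, so local arrival = 23:26 − 6:00 = 17:26 on Oct 5.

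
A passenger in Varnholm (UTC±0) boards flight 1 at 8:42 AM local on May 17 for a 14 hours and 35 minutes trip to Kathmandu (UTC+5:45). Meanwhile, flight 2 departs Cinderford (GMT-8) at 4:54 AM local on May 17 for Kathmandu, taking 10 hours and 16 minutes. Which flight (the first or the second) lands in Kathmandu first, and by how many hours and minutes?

Flight 1 departs at 8:42 AM UTC (May 17).
+14 hours and 35 minutes → arrive 11:17 PM UTC on May 17.
Flight 2 in UTC: 4:54 AM + 8:00 = 12:54 PM on May 17.
+10 hours and 16 minutes → arrive 11:10 PM UTC on May 17.
Flight 2 lands earlier by 7 minutes.

the second, by 7 minutes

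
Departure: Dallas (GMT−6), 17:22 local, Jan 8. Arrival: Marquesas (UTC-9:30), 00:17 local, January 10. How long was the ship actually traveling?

34 hours 25 minutes

Departure in UTC: 17:22 + 6:00 = 23:22 on Jan 8.
Arrival in UTC: 00:17 + 9:30 = 09:47 on Jan 10.
Elapsed = 09:47 − 23:22 (+2 days) = 34 hours 25 minutes.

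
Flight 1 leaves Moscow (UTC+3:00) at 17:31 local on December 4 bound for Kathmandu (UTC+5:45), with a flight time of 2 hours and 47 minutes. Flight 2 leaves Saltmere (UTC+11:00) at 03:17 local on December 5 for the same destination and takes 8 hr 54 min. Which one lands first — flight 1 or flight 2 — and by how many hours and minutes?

Flight 1 in UTC: 17:31 − 3:00 = 14:31 on Dec 4.
+2 hours and 47 minutes → arrive 17:18 UTC on Dec 4.
Flight 2 in UTC: 03:17 − 11:00 = 16:17 on Dec 4.
+8 hours and 54 minutes → arrive 01:11 UTC on Dec 5.
Flight 1 lands earlier by 7 hours 53 minutes.

the first, by 7 hours 53 minutes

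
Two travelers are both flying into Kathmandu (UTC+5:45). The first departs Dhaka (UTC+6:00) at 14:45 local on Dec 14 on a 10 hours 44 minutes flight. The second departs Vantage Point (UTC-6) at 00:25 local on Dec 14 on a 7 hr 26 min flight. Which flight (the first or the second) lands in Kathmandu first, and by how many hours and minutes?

the second, by 5 hours 38 minutes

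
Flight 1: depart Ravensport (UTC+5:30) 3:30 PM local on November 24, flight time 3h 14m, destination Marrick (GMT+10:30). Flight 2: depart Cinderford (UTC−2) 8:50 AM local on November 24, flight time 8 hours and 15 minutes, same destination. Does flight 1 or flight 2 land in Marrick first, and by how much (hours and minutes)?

the first, by 5 hours 51 minutes

Flight 1 in UTC: 3:30 PM − 5:30 = 10:00 AM on Nov 24.
+3 hours and 14 minutes → arrive 1:14 PM UTC on Nov 24.
Flight 2 in UTC: 8:50 AM + 2:00 = 10:50 AM on Nov 24.
+8 hours and 15 minutes → arrive 7:05 PM UTC on Nov 24.
Flight 1 lands earlier by 5 hours 51 minutes.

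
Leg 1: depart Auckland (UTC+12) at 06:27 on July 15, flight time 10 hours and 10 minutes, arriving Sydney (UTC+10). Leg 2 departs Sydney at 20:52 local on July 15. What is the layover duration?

Convert departure to UTC: 06:27 − 12:00 = 18:27 UTC on Jul 14.
Add 10 hours 10 minutes flight time → 04:37 UTC (Jul 15).
Sydney is UTC+10:00, so local arrival = 04:37 + 10:00 = 14:37 on Jul 15.
Layover = 20:52 − 14:37 = 6 hours 15 minutes.

6 hours 15 minutes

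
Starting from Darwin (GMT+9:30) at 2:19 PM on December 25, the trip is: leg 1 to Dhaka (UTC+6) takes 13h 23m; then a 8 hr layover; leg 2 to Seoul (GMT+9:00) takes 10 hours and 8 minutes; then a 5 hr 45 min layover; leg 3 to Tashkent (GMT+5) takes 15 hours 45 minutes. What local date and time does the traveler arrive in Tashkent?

Convert departure to UTC: 2:19 PM − 9:30 = 4:49 AM UTC on Dec 25.
Add 13 hours and 23 minutes leg 1 → 6:12 PM UTC.
Add 8 hours layover in Dhaka → 2:12 AM UTC (Dec 26).
Add 10 hours and 8 minutes leg 2 → 12:20 PM UTC.
Add 5 hours and 45 minutes layover in Seoul → 6:05 PM UTC.
Add 15 hours and 45 minutes leg 3 → 9:50 AM UTC (Dec 27).
Tashkent is UTC+5:00, so local arrival = 9:50 AM + 5:00 = 2:50 PM on Dec 27.

2:50 PM on December 27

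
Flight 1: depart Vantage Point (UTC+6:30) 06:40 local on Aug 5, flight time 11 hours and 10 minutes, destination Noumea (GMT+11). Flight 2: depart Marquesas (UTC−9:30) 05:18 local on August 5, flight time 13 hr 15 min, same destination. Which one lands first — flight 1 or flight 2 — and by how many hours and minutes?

the first, by 16 hours 43 minutes

Flight 1 in UTC: 06:40 − 6:30 = 00:10 on Aug 5.
+11 hours 10 minutes → arrive 11:20 UTC on Aug 5.
Flight 2 in UTC: 05:18 + 9:30 = 14:48 on Aug 5.
+13 hours and 15 minutes → arrive 04:03 UTC on Aug 6.
Flight 1 lands earlier by 16 hours 43 minutes.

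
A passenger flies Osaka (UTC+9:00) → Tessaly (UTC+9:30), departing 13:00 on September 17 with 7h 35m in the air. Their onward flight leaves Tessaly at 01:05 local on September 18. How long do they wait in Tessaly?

4 hours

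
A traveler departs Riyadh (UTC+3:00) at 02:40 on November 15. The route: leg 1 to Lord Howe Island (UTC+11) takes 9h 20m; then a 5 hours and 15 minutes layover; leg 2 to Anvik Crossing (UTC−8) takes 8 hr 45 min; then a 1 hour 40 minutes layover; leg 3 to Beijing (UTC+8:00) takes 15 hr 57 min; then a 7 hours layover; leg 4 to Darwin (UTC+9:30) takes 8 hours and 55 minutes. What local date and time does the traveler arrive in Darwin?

18:02 on Nov 17

Convert departure to UTC: 02:40 − 3:00 = 23:40 UTC on Nov 14.
Add 9 hours 20 minutes leg 1 → 09:00 UTC (Nov 15).
Add 5 hours and 15 minutes layover in Lord Howe Island → 14:15 UTC.
Add 8 hours and 45 minutes leg 2 → 23:00 UTC.
Add 1 hour and 40 minutes layover in Anvik Crossing → 00:40 UTC (Nov 16).
Add 15 hours and 57 minutes leg 3 → 16:37 UTC.
Add 7 hours layover in Beijing → 23:37 UTC.
Add 8 hours 55 minutes leg 4 → 08:32 UTC (Nov 17).
Darwin is UTC+9:30, so local arrival = 08:32 + 9:30 = 18:02 on Nov 17.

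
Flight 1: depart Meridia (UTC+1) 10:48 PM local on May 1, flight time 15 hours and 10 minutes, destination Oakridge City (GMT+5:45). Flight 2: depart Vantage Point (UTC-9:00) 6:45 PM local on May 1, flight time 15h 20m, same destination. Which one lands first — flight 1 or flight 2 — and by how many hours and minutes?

the first, by 6 hours 7 minutes

Flight 1 in UTC: 10:48 PM − 1:00 = 9:48 PM on May 1.
+15 hours 10 minutes → arrive 12:58 PM UTC on May 2.
Flight 2 in UTC: 6:45 PM + 9:00 = 3:45 AM on May 2.
+15 hours 20 minutes → arrive 7:05 PM UTC on May 2.
Flight 1 lands earlier by 6 hours 7 minutes.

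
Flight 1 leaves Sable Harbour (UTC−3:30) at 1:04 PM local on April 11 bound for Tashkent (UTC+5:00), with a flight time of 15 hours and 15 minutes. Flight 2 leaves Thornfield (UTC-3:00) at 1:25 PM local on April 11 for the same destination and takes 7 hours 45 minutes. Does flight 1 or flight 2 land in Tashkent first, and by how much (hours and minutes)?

the second, by 7 hours 39 minutes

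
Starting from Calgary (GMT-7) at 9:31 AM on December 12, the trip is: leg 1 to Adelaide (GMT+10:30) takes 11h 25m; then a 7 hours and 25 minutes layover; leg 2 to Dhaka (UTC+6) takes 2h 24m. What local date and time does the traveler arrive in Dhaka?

7:45 PM on December 13

Convert departure to UTC: 9:31 AM + 7:00 = 4:31 PM UTC on Dec 12.
Add 11 hours 25 minutes leg 1 → 3:56 AM UTC (Dec 13).
Add 7 hours 25 minutes layover in Adelaide → 11:21 AM UTC.
Add 2 hours 24 minutes leg 2 → 1:45 PM UTC.
Dhaka is UTC+6:00, so local arrival = 1:45 PM + 6:00 = 7:45 PM on Dec 13.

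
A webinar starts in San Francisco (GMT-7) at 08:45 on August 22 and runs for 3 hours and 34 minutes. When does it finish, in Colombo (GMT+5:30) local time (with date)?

Colombo is 12:30 ahead of San Francisco.
After 3 hours and 34 minutes it is 12:19 in San Francisco.
Shift by the zone difference: 12:19 + 12:30 = 00:49 on Aug 23 in Colombo.

00:49 on Aug 23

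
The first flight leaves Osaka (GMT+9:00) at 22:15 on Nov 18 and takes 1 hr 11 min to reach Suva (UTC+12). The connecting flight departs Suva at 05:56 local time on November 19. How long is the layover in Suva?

Convert departure to UTC: 22:15 − 9:00 = 13:15 UTC on Nov 18.
Add 1 hour 11 minutes flight time → 14:26 UTC.
Suva is UTC+12:00, so local arrival = 14:26 + 12:00 = 02:26 on Nov 19.
Layover = 05:56 − 02:26 = 3 hours 30 minutes.

3 hours 30 minutes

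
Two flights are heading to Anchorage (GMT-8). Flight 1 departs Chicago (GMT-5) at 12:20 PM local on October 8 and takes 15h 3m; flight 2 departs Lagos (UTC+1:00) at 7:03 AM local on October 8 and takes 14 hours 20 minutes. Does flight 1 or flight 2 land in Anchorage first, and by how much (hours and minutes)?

the second, by 12 hours

Flight 1 in UTC: 12:20 PM + 5:00 = 5:20 PM on Oct 8.
+15 hours and 3 minutes → arrive 8:23 AM UTC on Oct 9.
Flight 2 in UTC: 7:03 AM − 1:00 = 6:03 AM on Oct 8.
+14 hours and 20 minutes → arrive 8:23 PM UTC on Oct 8.
Flight 2 lands earlier by 12 hours.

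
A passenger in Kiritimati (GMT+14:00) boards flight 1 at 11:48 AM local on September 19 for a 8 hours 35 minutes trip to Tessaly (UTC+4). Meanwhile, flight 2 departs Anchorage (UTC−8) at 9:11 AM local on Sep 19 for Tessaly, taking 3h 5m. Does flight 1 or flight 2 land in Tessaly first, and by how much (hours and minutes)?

the first, by 13 hours 53 minutes

Flight 1 in UTC: 11:48 AM − 14:00 = 9:48 PM on Sep 18.
+8 hours 35 minutes → arrive 6:23 AM UTC on Sep 19.
Flight 2 in UTC: 9:11 AM + 8:00 = 5:11 PM on Sep 19.
+3 hours and 5 minutes → arrive 8:16 PM UTC on Sep 19.
Flight 1 lands earlier by 13 hours 53 minutes.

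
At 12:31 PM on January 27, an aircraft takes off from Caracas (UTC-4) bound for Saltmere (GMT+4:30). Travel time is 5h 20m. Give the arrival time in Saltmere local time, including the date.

Convert departure to UTC: 12:31 PM + 4:00 = 4:31 PM UTC on Jan 27.
Add 5 hours 20 minutes travel time → 9:51 PM UTC.
Saltmere is UTC+4:30, so local arrival = 9:51 PM + 4:30 = 2:21 AM on Jan 28.

2:21 AM on January 28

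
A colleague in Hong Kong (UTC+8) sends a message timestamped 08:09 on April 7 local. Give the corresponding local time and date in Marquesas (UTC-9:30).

14:39 on April 6

Marquesas is 17:30 behind Hong Kong.
Shift by the zone difference: 08:09 − 17:30 = 14:39 on Apr 6 in Marquesas.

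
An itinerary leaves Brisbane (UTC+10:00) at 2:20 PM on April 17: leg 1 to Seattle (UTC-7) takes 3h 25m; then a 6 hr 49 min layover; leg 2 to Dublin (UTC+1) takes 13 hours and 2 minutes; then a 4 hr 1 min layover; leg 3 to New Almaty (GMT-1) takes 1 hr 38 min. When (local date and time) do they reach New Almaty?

Convert departure to UTC: 2:20 PM − 10:00 = 4:20 AM UTC on Apr 17.
Add 3 hours 25 minutes leg 1 → 7:45 AM UTC.
Add 6 hours 49 minutes layover in Seattle → 2:34 PM UTC.
Add 13 hours 2 minutes leg 2 → 3:36 AM UTC (Apr 18).
Add 4 hours and 1 minute layover in Dublin → 7:37 AM UTC.
Add 1 hour 38 minutes leg 3 → 9:15 AM UTC.
New Almaty is UTC−1:00, so local arrival = 9:15 AM − 1:00 = 8:15 AM on Apr 18.

8:15 AM on April 18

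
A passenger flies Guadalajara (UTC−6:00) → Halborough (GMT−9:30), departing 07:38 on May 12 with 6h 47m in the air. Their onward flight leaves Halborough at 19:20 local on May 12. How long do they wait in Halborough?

8 hours 25 minutes

Convert departure to UTC: 07:38 + 6:00 = 13:38 UTC on May 12.
Add 6 hours and 47 minutes flight time → 20:25 UTC.
Halborough is UTC−9:30, so local arrival = 20:25 − 9:30 = 10:55 on May 12.
Layover = 19:20 − 10:55 = 8 hours 25 minutes.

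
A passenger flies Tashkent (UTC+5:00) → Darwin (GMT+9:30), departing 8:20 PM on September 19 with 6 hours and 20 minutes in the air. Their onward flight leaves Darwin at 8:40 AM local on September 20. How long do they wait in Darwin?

1 hour 30 minutes

Convert departure to UTC: 8:20 PM − 5:00 = 3:20 PM UTC on Sep 19.
Add 6 hours and 20 minutes flight time → 9:40 PM UTC.
Darwin is UTC+9:30, so local arrival = 9:40 PM + 9:30 = 7:10 AM on Sep 20.
Layover = 8:40 AM − 7:10 AM = 1 hour 30 minutes.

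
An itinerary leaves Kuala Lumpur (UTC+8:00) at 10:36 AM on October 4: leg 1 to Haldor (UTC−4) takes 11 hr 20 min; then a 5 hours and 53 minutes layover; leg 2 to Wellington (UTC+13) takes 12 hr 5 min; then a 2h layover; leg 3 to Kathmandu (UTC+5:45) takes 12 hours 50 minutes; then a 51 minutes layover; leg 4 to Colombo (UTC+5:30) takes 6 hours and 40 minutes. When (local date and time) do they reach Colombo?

Convert departure to UTC: 10:36 AM − 8:00 = 2:36 AM UTC on Oct 4.
Add 11 hours 20 minutes leg 1 → 1:56 PM UTC.
Add 5 hours and 53 minutes layover in Haldor → 7:49 PM UTC.
Add 12 hours 5 minutes leg 2 → 7:54 AM UTC (Oct 5).
Add 2 hours layover in Wellington → 9:54 AM UTC.
Add 12 hours and 50 minutes leg 3 → 10:44 PM UTC.
Add 51 minutes layover in Kathmandu → 11:35 PM UTC.
Add 6 hours and 40 minutes leg 4 → 6:15 AM UTC (Oct 6).
Colombo is UTC+5:30, so local arrival = 6:15 AM + 5:30 = 11:45 AM on Oct 6.

11:45 AM on October 6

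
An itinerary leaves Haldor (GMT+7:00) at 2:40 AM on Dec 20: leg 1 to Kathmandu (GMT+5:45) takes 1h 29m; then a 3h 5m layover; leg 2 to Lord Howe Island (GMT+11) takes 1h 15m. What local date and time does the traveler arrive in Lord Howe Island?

12:29 PM on December 20

Convert departure to UTC: 2:40 AM − 7:00 = 7:40 PM UTC on Dec 19.
Add 1 hour 29 minutes leg 1 → 9:09 PM UTC.
Add 3 hours 5 minutes layover in Kathmandu → 12:14 AM UTC (Dec 20).
Add 1 hour 15 minutes leg 2 → 1:29 AM UTC.
Lord Howe Island is UTC+11:00, so local arrival = 1:29 AM + 11:00 = 12:29 PM on Dec 20.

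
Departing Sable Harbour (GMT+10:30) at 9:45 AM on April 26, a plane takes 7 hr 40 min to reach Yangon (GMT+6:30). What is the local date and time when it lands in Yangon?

Yangon is 4:00 behind Sable Harbour.
After 7 hours 40 minutes it is 5:25 PM in Sable Harbour.
Shift by the zone difference: 5:25 PM − 4:00 = 1:25 PM on Apr 26 in Yangon.

1:25 PM on April 26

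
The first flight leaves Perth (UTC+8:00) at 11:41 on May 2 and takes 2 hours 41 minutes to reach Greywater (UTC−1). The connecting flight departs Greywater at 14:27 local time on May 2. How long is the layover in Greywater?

Convert departure to UTC: 11:41 − 8:00 = 03:41 UTC on May 2.
Add 2 hours and 41 minutes flight time → 06:22 UTC.
Greywater is UTC−1:00, so local arrival = 06:22 − 1:00 = 05:22 on May 2.
Layover = 14:27 − 05:22 = 9 hours 5 minutes.

9 hours 5 minutes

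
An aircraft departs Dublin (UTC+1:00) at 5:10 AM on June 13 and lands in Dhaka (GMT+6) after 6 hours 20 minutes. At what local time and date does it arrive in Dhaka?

4:30 PM on June 13

Dhaka is 5:00 ahead of Dublin.
After 6 hours 20 minutes it is 11:30 AM in Dublin.
Shift by the zone difference: 11:30 AM + 5:00 = 4:30 PM on Jun 13 in Dhaka.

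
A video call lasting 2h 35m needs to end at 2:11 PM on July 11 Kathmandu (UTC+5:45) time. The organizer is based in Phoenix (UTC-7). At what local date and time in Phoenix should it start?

Target end time in UTC: 2:11 PM − 5:45 = 8:26 AM on Jul 11.
Subtract 2 hours and 35 minutes → start 5:51 AM UTC on Jul 11.
Phoenix is UTC−7:00: 5:51 AM − 7:00 = 10:51 PM on Jul 10.

10:51 PM on July 10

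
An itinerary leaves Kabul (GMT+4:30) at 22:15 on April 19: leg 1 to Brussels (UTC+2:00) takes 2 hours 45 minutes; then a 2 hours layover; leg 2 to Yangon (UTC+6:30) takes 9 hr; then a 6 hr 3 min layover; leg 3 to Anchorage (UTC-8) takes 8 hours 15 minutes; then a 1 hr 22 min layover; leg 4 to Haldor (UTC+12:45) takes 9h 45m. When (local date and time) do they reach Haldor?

Convert departure to UTC: 22:15 − 4:30 = 17:45 UTC on Apr 19.
Add 2 hours and 45 minutes leg 1 → 20:30 UTC.
Add 2 hours layover in Brussels → 22:30 UTC.
Add 9 hours leg 2 → 07:30 UTC (Apr 20).
Add 6 hours and 3 minutes layover in Yangon → 13:33 UTC.
Add 8 hours and 15 minutes leg 3 → 21:48 UTC.
Add 1 hour and 22 minutes layover in Anchorage → 23:10 UTC.
Add 9 hours and 45 minutes leg 4 → 08:55 UTC (Apr 21).
Haldor is UTC+12:45, so local arrival = 08:55 + 12:45 = 21:40 on Apr 21.

21:40 on Apr 21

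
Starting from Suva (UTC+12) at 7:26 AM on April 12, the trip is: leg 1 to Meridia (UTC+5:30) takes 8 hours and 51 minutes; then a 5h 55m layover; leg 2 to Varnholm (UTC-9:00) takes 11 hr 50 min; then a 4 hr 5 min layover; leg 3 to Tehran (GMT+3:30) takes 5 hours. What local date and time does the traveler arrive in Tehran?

10:37 AM on April 13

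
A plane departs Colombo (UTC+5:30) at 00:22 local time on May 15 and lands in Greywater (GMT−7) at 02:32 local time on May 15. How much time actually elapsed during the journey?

14 hours 40 minutes

Greywater is 12:30 behind Colombo.
Clock-face elapsed time (ignoring zones) is 2 hours 10 minutes.
Actual elapsed = 2 hours 10 minutes + 12:30 = 14 hours 40 minutes.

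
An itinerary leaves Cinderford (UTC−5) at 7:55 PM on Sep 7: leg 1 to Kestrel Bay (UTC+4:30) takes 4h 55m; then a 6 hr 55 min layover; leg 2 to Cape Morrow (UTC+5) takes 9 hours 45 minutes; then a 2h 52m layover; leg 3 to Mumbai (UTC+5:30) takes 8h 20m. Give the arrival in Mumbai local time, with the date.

3:12 PM on September 9

Convert departure to UTC: 7:55 PM + 5:00 = 12:55 AM UTC on Sep 8.
Add 4 hours and 55 minutes leg 1 → 5:50 AM UTC.
Add 6 hours 55 minutes layover in Kestrel Bay → 12:45 PM UTC.
Add 9 hours and 45 minutes leg 2 → 10:30 PM UTC.
Add 2 hours 52 minutes layover in Cape Morrow → 1:22 AM UTC (Sep 9).
Add 8 hours and 20 minutes leg 3 → 9:42 AM UTC.
Mumbai is UTC+5:30, so local arrival = 9:42 AM + 5:30 = 3:12 PM on Sep 9.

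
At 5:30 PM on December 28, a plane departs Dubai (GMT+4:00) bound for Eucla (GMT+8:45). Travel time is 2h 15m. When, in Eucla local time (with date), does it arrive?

12:30 AM on Dec 29

Convert departure to UTC: 5:30 PM − 4:00 = 1:30 PM UTC on Dec 28.
Add 2 hours 15 minutes travel time → 3:45 PM UTC.
Eucla is UTC+8:45, so local arrival = 3:45 PM + 8:45 = 12:30 AM on Dec 29.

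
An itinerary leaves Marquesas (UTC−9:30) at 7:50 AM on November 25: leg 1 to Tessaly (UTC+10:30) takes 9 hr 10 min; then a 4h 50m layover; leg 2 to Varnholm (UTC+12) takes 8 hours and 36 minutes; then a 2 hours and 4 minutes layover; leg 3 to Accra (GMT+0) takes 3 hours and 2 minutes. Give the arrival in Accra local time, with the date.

9:02 PM on Nov 26

Convert departure to UTC: 7:50 AM + 9:30 = 5:20 PM UTC on Nov 25.
Add 9 hours 10 minutes leg 1 → 2:30 AM UTC (Nov 26).
Add 4 hours 50 minutes layover in Tessaly → 7:20 AM UTC.
Add 8 hours 36 minutes leg 2 → 3:56 PM UTC.
Add 2 hours and 4 minutes layover in Varnholm → 6:00 PM UTC.
Add 3 hours 2 minutes leg 3 → 9:02 PM UTC.
Accra is UTC+0, so local arrival is the same: 9:02 PM on Nov 26.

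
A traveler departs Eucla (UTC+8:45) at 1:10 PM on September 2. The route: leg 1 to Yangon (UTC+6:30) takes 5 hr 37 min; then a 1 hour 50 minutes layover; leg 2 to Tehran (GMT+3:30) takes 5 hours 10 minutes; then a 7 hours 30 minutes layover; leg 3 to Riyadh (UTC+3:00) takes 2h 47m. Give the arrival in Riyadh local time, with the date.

6:19 AM on September 3

Convert departure to UTC: 1:10 PM − 8:45 = 4:25 AM UTC on Sep 2.
Add 5 hours 37 minutes leg 1 → 10:02 AM UTC.
Add 1 hour 50 minutes layover in Yangon → 11:52 AM UTC.
Add 5 hours 10 minutes leg 2 → 5:02 PM UTC.
Add 7 hours 30 minutes layover in Tehran → 12:32 AM UTC (Sep 3).
Add 2 hours 47 minutes leg 3 → 3:19 AM UTC.
Riyadh is UTC+3:00, so local arrival = 3:19 AM + 3:00 = 6:19 AM on Sep 3.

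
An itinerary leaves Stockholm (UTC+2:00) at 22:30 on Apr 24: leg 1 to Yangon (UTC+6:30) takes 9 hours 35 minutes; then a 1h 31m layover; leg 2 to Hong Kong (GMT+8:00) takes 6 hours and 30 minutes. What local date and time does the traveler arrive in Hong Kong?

Convert departure to UTC: 22:30 − 2:00 = 20:30 UTC on Apr 24.
Add 9 hours and 35 minutes leg 1 → 06:05 UTC (Apr 25).
Add 1 hour and 31 minutes layover in Yangon → 07:36 UTC.
Add 6 hours 30 minutes leg 2 → 14:06 UTC.
Hong Kong is UTC+8:00, so local arrival = 14:06 + 8:00 = 22:06 on Apr 25.

22:06 on April 25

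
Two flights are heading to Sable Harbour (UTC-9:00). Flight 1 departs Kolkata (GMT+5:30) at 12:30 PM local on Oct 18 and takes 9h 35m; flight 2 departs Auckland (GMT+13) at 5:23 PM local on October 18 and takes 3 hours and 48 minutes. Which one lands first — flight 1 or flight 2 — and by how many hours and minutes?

the second, by 8 hours 24 minutes

Flight 1 in UTC: 12:30 PM − 5:30 = 7:00 AM on Oct 18.
+9 hours and 35 minutes → arrive 4:35 PM UTC on Oct 18.
Flight 2 in UTC: 5:23 PM − 13:00 = 4:23 AM on Oct 18.
+3 hours and 48 minutes → arrive 8:11 AM UTC on Oct 18.
Flight 2 lands earlier by 8 hours 24 minutes.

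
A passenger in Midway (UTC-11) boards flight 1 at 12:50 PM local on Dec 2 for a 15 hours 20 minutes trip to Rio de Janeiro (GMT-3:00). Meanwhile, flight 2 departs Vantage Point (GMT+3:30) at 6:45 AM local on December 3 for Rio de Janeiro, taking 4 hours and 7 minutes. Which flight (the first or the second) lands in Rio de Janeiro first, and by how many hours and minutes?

the second, by 7 hours 48 minutes

Flight 1 in UTC: 12:50 PM + 11:00 = 11:50 PM on Dec 2.
+15 hours and 20 minutes → arrive 3:10 PM UTC on Dec 3.
Flight 2 in UTC: 6:45 AM − 3:30 = 3:15 AM on Dec 3.
+4 hours and 7 minutes → arrive 7:22 AM UTC on Dec 3.
Flight 2 lands earlier by 7 hours 48 minutes.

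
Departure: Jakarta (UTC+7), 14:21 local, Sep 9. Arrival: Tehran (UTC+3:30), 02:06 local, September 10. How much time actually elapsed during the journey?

Departure in UTC: 14:21 − 7:00 = 07:21 on Sep 9.
Arrival in UTC: 02:06 − 3:30 = 22:36 on Sep 9.
Elapsed = 22:36 − 07:21 = 15 hours 15 minutes.

15 hours 15 minutes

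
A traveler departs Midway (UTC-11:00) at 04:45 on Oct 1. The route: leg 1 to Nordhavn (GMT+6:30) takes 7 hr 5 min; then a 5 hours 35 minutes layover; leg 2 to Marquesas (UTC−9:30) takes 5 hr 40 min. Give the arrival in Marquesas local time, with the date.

00:35 on October 2

Convert departure to UTC: 04:45 + 11:00 = 15:45 UTC on Oct 1.
Add 7 hours 5 minutes leg 1 → 22:50 UTC.
Add 5 hours 35 minutes layover in Nordhavn → 04:25 UTC (Oct 2).
Add 5 hours and 40 minutes leg 2 → 10:05 UTC.
Marquesas is UTC−9:30, so local arrival = 10:05 − 9:30 = 00:35 on Oct 2.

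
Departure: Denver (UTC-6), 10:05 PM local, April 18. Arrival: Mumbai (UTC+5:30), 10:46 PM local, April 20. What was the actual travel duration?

37 hours 11 minutes

Mumbai is 11:30 ahead of Denver.
Clock-face elapsed time (ignoring zones) is 48 hours 41 minutes.
Actual elapsed = 48 hours 41 minutes − 11:30 = 37 hours 11 minutes.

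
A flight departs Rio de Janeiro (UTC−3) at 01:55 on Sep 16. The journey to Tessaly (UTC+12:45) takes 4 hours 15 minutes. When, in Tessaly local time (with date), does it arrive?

Convert departure to UTC: 01:55 + 3:00 = 04:55 UTC on Sep 16.
Add 4 hours 15 minutes travel time → 09:10 UTC.
Tessaly is UTC+12:45, so local arrival = 09:10 + 12:45 = 21:55 on Sep 16.

21:55 on Sep 16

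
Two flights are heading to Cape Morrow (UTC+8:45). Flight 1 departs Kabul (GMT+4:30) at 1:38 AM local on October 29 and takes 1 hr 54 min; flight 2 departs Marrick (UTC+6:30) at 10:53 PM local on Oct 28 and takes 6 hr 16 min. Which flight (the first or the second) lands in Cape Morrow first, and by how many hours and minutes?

Flight 1 in UTC: 1:38 AM − 4:30 = 9:08 PM on Oct 28.
+1 hour 54 minutes → arrive 11:02 PM UTC on Oct 28.
Flight 2 in UTC: 10:53 PM − 6:30 = 4:23 PM on Oct 28.
+6 hours 16 minutes → arrive 10:39 PM UTC on Oct 28.
Flight 2 lands earlier by 23 minutes.

the second, by 23 minutes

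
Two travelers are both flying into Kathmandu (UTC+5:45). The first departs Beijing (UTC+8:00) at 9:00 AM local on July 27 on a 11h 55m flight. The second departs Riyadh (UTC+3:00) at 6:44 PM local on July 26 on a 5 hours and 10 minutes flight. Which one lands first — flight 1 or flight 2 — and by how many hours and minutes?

Flight 1 in UTC: 9:00 AM − 8:00 = 1:00 AM on Jul 27.
+11 hours and 55 minutes → arrive 12:55 PM UTC on Jul 27.
Flight 2 in UTC: 6:44 PM − 3:00 = 3:44 PM on Jul 26.
+5 hours and 10 minutes → arrive 8:54 PM UTC on Jul 26.
Flight 2 lands earlier by 16 hours 1 minute.

the second, by 16 hours 1 minute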